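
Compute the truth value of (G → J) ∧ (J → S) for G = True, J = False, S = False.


G = True, J = False, S = False
Step 1: G → J is false only when G=True and J=False. Result: False
Step 2: J → S is false only when J=True and S=False. Result: True
Step 3: False ∧ True = False

False


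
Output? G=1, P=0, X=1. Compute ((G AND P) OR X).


G AND P = 1&0 = 0
0 OR 1 = 1

1


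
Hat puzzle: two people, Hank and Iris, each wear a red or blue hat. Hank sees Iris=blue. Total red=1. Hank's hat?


Total red = 1, Iris = blue
Red accounted for: 0
Remaining for Hank: 1
Hank's hat is red.

red


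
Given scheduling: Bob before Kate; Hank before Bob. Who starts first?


Constraints: Bob before Kate; Hank before Bob
The first task can have nothing scheduled before it, so it must never appear on the right of a 'before'.
Tasks appearing after some 'before': Kate, Bob.
The only task not in that list is Hank → it is first.

Hank


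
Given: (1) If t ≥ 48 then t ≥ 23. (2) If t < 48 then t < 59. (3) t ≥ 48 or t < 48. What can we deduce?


Constructive dilemma: (P → Q) ∧ (R → S), P ∨ R ⊢ Q ∨ S
Premise 1: t ≥ 48 → t ≥ 23
Premise 2: t < 48 → t < 59
Premise 3: t ≥ 48 ∨ t < 48
Case 1: Assuming t ≥ 48, then by Premise 1, t ≥ 23.
Case 2: Assuming t < 48, then by Premise 2, t < 59.
Since one of t ≥ 48 or t < 48 must hold, we get t ≥ 23 or t < 59.

t ≥ 23 or t < 59.


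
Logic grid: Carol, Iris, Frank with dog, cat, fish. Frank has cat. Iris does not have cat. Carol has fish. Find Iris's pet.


From clues:
  Frank → cat
  Carol → fish
By elimination, Iris gets the remaining.

dog


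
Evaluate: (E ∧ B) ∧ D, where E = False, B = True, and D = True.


E = False, B = True, D = True
Step 1: E ∧ B = False AND True = False
Step 2: False ∧ D = False AND True = False
AND is true only when ALL operands are true.

False


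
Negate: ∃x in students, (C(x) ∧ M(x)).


Original: ∃x (C(x) ∧ M(x))
Rule: ¬∀→∃, ¬∃→∀, negate predicate.
Negation: ∀x (¬C(x) ∨ ¬M(x))

∀x (¬C(x) ∨ ¬M(x))


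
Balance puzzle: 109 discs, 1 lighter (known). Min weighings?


Each weighing has 3 outcomes (left heavy / balance / right heavy), so k weighings distinguish at most 3^k cases; splitting into three near-equal groups achieves this.
Need 3^k ≥ 109: 3^4 = 81 < 109 ≤ 3^5 = 243
k = ⌈log₃(109)⌉ = 5

5


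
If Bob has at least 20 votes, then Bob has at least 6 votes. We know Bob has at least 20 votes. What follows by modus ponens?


Modus ponens: P → Q, P ⊢ Q
P: Bob has at least 20 votes
Q: Bob has at least 6 votes
We have P → Q and P is true.
By modus ponens, Q must be true.

Bob has at least 6 votes


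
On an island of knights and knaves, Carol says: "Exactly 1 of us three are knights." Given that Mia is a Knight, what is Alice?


Carol claims exactly 1 knights among Carol, Mia, Alice.
Given: Mia is a Knight.

Case 1: Carol is a Knight (tells truth)
  Then exactly 1 of the three are knights.
  Counting Carol, Mia: 2 knight(s) so far. Need -1 more → impossible.
Case 2: Carol is a Knave (lies)
  Then the count is NOT 1.
  If Alice = Knave, count = 1 = 1 → claim would be true, contradicts lie.
  If Alice = Knight, count = 2 ≠ 1 → lie confirmed ✓

Alice is a Knight.

Knight


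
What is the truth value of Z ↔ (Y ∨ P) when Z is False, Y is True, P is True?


Z = False, Y = True, P = True
Step 1: Y ∨ P = True OR True = True
Step 2: Z ↔ (True): true when both sides have same truth value.
Result: False ↔ True = False

False


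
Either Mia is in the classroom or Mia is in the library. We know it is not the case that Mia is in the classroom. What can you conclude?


Disjunctive syllogism: P ∨ Q, ¬P ⊢ Q
Disjunction: Mia is in the classroom ∨ Mia is in the library
We know it is not the case that Mia is in the classroom.
By disjunctive syllogism, the other disjunct must be true.

Mia is in the library


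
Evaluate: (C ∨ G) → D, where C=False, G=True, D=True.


C = False, G = True, D = True
Expression: (C ∨ G) → D
Step 1: C ∨ G = False OR True = True
Step 2: (True) → D = True → True (false only if antecedent True and consequent False) = True

True


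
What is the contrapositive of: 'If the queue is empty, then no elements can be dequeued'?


Original: If the queue is empty, then no elements can be dequeued
Contrapositive: If ¬Q, then ¬P
Negate Q: not (no elements can be dequeued)
Negate P: not (the queue is empty)

If not (no elements can be dequeued), then not (the queue is empty).


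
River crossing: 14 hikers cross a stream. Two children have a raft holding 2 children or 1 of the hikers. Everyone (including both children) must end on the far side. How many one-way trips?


Per crossing of one of the hikers: children→, one←, one of the hikers→, one← = 4 trips
14 × 4 = 56, + 1 final children→ = 57
Minimum trips = 57

57


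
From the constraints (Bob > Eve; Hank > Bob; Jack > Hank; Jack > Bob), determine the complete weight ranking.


Constraints: Bob > Eve; Hank > Bob; Jack > Hank; Jack > Bob
Method: at each step, the next-highest is the one remaining person who never appears on the smaller side of a constraint between remaining people.
  Step 1: remaining {Eve, Jack, Hank, Bob}; on the smaller side: {Eve, Hank, Bob} → Jack is next (Jack > Hank; Jack > Bob).
  Step 2: remaining {Eve, Hank, Bob}; on the smaller side: {Eve, Bob} → Hank is next (Hank > Bob).
  Step 3: remaining {Eve, Bob}; on the smaller side: {Eve} → Bob is next (Bob > Eve).
  Step 4: only Eve remains → lowest.
Final ranking (highest to lowest):

Jack > Hank > Bob > Eve


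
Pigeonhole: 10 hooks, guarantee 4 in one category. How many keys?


Pigeonhole: to guarantee k in one of n categories, need (k-1)×n + 1.
k = 4, n = 10
Minimum = (4-1) × 10 + 1 = 3 × 10 + 1

31


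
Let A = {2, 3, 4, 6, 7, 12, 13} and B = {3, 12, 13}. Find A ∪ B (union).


A = {2, 3, 4, 6, 7, 12, 13}
B = {3, 12, 13}
Operation: union
All elements combined: 2, 3, 4, 6, 7, 12, 13

{2, 3, 4, 6, 7, 12, 13}


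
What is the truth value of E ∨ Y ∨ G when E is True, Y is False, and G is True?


E = True, Y = False, G = True
Step 1: E ∨ Y = True OR False = True
Step 2: True ∨ G = True OR True = True
OR is true when at least one operand is true.

True


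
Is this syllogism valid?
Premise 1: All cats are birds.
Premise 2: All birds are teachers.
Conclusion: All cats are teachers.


Premise 1: All cats are birds.
Premise 2: All birds are teachers.
Conclusion: All cats are teachers.
Barbara syllogism (AAA-1): All A are B, All B are C → All A are C.
Middle term (birds) distributed in premise 2.

Valid


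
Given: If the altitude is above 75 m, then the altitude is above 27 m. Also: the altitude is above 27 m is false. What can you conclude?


Modus tollens: P → Q, ¬Q ⊢ ¬P
P: the altitude is above 75 m
Q: the altitude is above 27 m
We have P → Q and Q is false.
By modus tollens, P must be false.

It is not the case that the altitude is above 75 m


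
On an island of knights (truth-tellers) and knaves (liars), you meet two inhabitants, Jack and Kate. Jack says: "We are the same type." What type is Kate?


Jack says: "We are the same type."
Case 1: Jack is a Knight (truth-teller)
  Statement is true → they ARE the same → Kate is also a Knight
Case 2: Jack is a Knave (liar)
  Statement is false → they are NOT the same → Kate is a Knight
In both cases, Kate is a Knight.

Knight


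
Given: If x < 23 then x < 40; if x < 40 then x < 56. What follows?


Hypothetical syllogism: P → Q, Q → R ⊢ P → R
Premise 1: x < 23 → x < 40
Premise 2: x < 40 → x < 56
Chain the implications: the middle term (x < 40) links the two.
Conclusion: If x < 23, then x < 56.

If x < 23, then x < 56.


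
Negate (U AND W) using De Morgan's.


De Morgan's law: ¬(P ∧ Q) ≡ ¬P ∨ ¬Q
¬(U ∧ W) = ¬U ∨ ¬W

¬U ∨ ¬W


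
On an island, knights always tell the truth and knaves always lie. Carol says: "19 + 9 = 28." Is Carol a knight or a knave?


Statement: "19 + 9 = 28."
Actual: 19 + 9 = 28
Claimed: 28
Statement is TRUE → Carol tells the truth → Knight

Knight


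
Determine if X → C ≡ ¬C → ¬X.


Expression 1: X → C
Expression 2: ¬C → ¬X
Truth table (X C | Expr1 Expr2):
  T T |   T     T
  T F |   F     F
  F T |   T     T
  F F |   T     T
All 4 rows agree, so the expressions are logically equivalent.

Yes


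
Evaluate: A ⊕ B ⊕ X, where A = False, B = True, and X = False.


A = False, B = True, X = False
Step 1: A ⊕ B = False XOR True = True
Step 2: True ⊕ X = True XOR False = True
XOR is true when an odd number of operands are true.

True


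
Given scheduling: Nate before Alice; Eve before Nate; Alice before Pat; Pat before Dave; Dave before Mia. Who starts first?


Constraints: Nate before Alice; Eve before Nate; Alice before Pat; Pat before Dave; Dave before Mia
The first task can have nothing scheduled before it, so it must never appear on the right of a 'before'.
Tasks appearing after some 'before': Alice, Nate, Pat, Dave, Mia.
The only task not in that list is Eve → it is first.

Eve


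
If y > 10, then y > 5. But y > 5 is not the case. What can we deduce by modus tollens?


Modus tollens: P → Q, ¬Q ⊢ ¬P
P: y > 10
Q: y > 5
We have P → Q and Q is false.
By modus tollens, P must be false.

It is not the case that y > 10


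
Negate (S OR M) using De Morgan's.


De Morgan's law: ¬(P ∨ Q) ≡ ¬P ∧ ¬Q
¬(S ∨ M) = ¬S ∧ ¬M

¬S ∧ ¬M


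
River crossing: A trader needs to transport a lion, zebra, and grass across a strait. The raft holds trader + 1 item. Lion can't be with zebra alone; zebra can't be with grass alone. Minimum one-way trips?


1. trader+zebra → 2. trader ← 3. trader+lion → 4. trader+zebra ← 5. trader+grass → 6. trader ← 7. trader+zebra →
Minimum trips = 7

7


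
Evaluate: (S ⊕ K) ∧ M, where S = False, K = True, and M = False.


S = False, K = True, M = False
Step 1: S ⊕ K = False XOR True = True
Step 2: True ∧ M = True AND False = False
XOR true when exactly one of S,K is true; then AND with M.

False


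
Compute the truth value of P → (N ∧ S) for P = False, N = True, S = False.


P = False, N = True, S = False
Step 1: N ∧ S = True AND False = False
Step 2: P → (False): false only when P=True and consequent=False.
Result: True

True


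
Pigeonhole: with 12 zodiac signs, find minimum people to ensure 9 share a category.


Pigeonhole: to guarantee k in one of n categories, need (k-1)×n + 1.
k = 9, n = 12
Minimum = (9-1) × 12 + 1 = 8 × 12 + 1

97


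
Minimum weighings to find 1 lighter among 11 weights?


Each weighing has 3 outcomes (left heavy / balance / right heavy), so k weighings distinguish at most 3^k cases; splitting into three near-equal groups achieves this.
Need 3^k ≥ 11: 3^2 = 9 < 11 ≤ 3^3 = 27
k = ⌈log₃(11)⌉ = 3

3


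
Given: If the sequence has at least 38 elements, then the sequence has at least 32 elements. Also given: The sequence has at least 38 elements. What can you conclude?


Modus ponens: P → Q, P ⊢ Q
P: the sequence has at least 38 elements
Q: the sequence has at least 32 elements
We have P → Q and P is true.
By modus ponens, Q must be true.

The sequence has at least 32 elements


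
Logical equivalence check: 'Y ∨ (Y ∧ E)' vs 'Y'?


Expression 1: Y ∨ (Y ∧ E)
Expression 2: Y
Truth table (Y E | Expr1 Expr2):
  T T |   T     T
  T F |   T     T
  F T |   F     F
  F F |   F     F
All 4 rows agree, so the expressions are logically equivalent.

Yes


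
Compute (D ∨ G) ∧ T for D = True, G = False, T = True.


D = True, G = False, T = True
Step 1: D ∨ G = True OR False = True
Step 2: True ∧ T = True AND True = True
OR is true when at least one operand is true; AND requires both.

True


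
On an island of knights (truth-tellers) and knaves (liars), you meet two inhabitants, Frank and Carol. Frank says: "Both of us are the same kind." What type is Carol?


Frank says: "Both of us are the same kind."
Case 1: Frank is a Knight (truth-teller)
  Statement is true → they ARE the same → Carol is also a Knight
Case 2: Frank is a Knave (liar)
  Statement is false → they are NOT the same → Carol is a Knight
In both cases, Carol is a Knight.

Knight


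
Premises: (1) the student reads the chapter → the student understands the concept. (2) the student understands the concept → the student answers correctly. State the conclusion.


Hypothetical syllogism: P → Q, Q → R ⊢ P → R
Premise 1: the student reads the chapter → the student understands the concept
Premise 2: the student understands the concept → the student answers correctly
Chain the implications: the middle term (the student understands the concept) links the two.
Conclusion: If the student reads the chapter, then the student answers correctly.

If the student reads the chapter, then the student answers correctly.


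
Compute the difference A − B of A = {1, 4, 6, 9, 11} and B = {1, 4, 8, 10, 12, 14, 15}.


A = {1, 4, 6, 9, 11}
B = {1, 4, 8, 10, 12, 14, 15}
Operation: difference A − B
In A but not B: 6, 9, 11

{6, 9, 11}


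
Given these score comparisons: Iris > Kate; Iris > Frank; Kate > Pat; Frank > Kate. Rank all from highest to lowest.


Constraints: Iris > Kate; Iris > Frank; Kate > Pat; Frank > Kate
Method: at each step, the next-highest is the one remaining person who never appears on the smaller side of a constraint between remaining people.
  Step 1: remaining {Pat, Frank, Kate, Iris}; on the smaller side: {Pat, Frank, Kate} → Iris is next (Iris > Kate; Iris > Frank).
  Step 2: remaining {Pat, Frank, Kate}; on the smaller side: {Pat, Kate} → Frank is next (Frank > Kate).
  Step 3: remaining {Pat, Kate}; on the smaller side: {Pat} → Kate is next (Kate > Pat).
  Step 4: only Pat remains → lowest.
Final ranking (highest to lowest):

Iris > Frank > Kate > Pat


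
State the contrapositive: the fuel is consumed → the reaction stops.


Original: If the fuel is consumed, then the reaction stops
Contrapositive: If ¬Q, then ¬P
Negate Q: not (the reaction stops)
Negate P: not (the fuel is consumed)

If not (the reaction stops), then not (the fuel is consumed).


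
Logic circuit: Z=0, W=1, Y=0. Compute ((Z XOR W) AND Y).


Z XOR W = 0^1 = 1
1 AND 0 = 0

0


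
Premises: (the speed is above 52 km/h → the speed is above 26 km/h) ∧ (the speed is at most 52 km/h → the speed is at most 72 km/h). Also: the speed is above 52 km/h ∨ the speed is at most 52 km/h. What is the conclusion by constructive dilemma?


Constructive dilemma: (P → Q) ∧ (R → S), P ∨ R ⊢ Q ∨ S
Premise 1: the speed is above 52 km/h → the speed is above 26 km/h
Premise 2: the speed is at most 52 km/h → the speed is at most 72 km/h
Premise 3: the speed is above 52 km/h ∨ the speed is at most 52 km/h
Case 1: Assuming the speed is above 52 km/h, then by Premise 1, the speed is above 26 km/h.
Case 2: Assuming the speed is at most 52 km/h, then by Premise 2, the speed is at most 72 km/h.
Since one of the speed is above 52 km/h or the speed is at most 52 km/h must hold, we get the speed is above 26 km/h or the speed is at most 72 km/h.

The speed is above 26 km/h or the speed is at most 72 km/h.


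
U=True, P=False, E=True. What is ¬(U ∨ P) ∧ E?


U = True, P = False, E = True
Expression: ¬(U ∨ P) ∧ E
Step 1: U ∨ P = True OR False = True
Step 2: ¬(U ∨ P) = NOT True = False
Step 3: (False) ∧ E = False AND True = False

False


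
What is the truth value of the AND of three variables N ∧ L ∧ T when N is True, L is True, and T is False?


N = True, L = True, T = False
Step 1: N ∧ L = True AND True = True
Step 2: (True) ∧ T = (True) AND False = False
AND is true only when ALL operands are true.

False


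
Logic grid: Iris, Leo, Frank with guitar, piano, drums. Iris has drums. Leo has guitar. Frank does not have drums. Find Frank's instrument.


From clues:
  Leo → guitar
  Iris → drums
By elimination, Frank gets the remaining.

piano


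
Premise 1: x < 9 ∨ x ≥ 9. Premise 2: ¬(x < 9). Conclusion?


Disjunctive syllogism: P ∨ Q, ¬P ⊢ Q
Disjunction: x < 9 ∨ x ≥ 9
We know it is not the case that x < 9.
By disjunctive syllogism, the other disjunct must be true.

x ≥ 9


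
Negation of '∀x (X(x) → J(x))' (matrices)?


Original: ∀x (X(x) → J(x))
Rule: ¬∀→∃, ¬∃→∀, negate predicate.
Negation: ∃x (X(x) ∧ ¬J(x))

∃x (X(x) ∧ ¬J(x))


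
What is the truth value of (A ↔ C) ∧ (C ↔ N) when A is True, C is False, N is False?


A = True, C = False, N = False
Step 1: A ↔ C is true when A and C have the same value. Result: False
Step 2: C ↔ N is true when C and N have the same value. Result: True
Step 3: False ∧ True = False

False


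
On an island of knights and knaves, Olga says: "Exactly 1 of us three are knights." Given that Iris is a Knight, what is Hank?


Olga claims exactly 1 knights among Olga, Iris, Hank.
Given: Iris is a Knight.

Case 1: Olga is a Knight (tells truth)
  Then exactly 1 of the three are knights.
  Counting Olga, Iris: 2 knight(s) so far. Need -1 more → impossible.
Case 2: Olga is a Knave (lies)
  Then the count is NOT 1.
  If Hank = Knave, count = 1 = 1 → claim would be true, contradicts lie.
  If Hank = Knight, count = 2 ≠ 1 → lie confirmed ✓

Hank is a Knight.

Knight


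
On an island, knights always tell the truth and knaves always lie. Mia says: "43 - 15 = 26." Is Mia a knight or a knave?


Statement: "43 - 15 = 26."
Actual: 43 - 15 = 28
Claimed: 26
Statement is FALSE → Mia lies → Knave

Knave


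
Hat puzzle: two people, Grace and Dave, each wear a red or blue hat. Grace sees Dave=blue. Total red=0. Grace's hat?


Total red = 0, Dave = blue
Red accounted for: 0
Remaining for Grace: 0
Grace's hat is blue.

blue


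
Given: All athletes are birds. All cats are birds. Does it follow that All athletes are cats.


Premise 1: All athletes are birds.
Premise 2: All cats are birds.
Conclusion: All athletes are cats.
Fallacy: undistributed middle. birds is predicate in both.
Counterexample: athletes and cats could be disjoint subsets of birds.

Invalid


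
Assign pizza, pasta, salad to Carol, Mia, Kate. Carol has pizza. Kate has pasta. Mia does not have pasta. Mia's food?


From clues:
  Kate → pasta
  Carol → pizza
By elimination, Mia gets the remaining.

salad


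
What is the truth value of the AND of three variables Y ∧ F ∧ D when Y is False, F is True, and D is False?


Y = False, F = True, D = False
Step 1: Y ∧ F = False AND True = False
Step 2: (False) ∧ D = (False) AND False = False
AND is true only when ALL operands are true.

False


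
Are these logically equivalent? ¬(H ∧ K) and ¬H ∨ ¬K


Expression 1: ¬(H ∧ K)
Expression 2: ¬H ∨ ¬K
Truth table (H K | Expr1 Expr2):
  T T |   F     F
  T F |   T     T
  F T |   T     T
  F F |   T     T
All 4 rows agree, so the expressions are logically equivalent.

Yes


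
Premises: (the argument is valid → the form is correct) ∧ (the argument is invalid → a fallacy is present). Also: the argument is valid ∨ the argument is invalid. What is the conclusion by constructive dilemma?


Constructive dilemma: (P → Q) ∧ (R → S), P ∨ R ⊢ Q ∨ S
Premise 1: the argument is valid → the form is correct
Premise 2: the argument is invalid → a fallacy is present
Premise 3: the argument is valid ∨ the argument is invalid
Case 1: Assuming the argument is valid, then by Premise 1, the form is correct.
Case 2: Assuming the argument is invalid, then by Premise 2, a fallacy is present.
Since one of the argument is valid or the argument is invalid must hold, we get the form is correct or a fallacy is present.

The form is correct or a fallacy is present.


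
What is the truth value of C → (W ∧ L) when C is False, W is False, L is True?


C = False, W = False, L = True
Step 1: W ∧ L = False AND True = False
Step 2: C → (False): false only when C=True and consequent=False.
Result: True

True


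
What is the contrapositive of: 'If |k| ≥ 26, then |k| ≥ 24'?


Original: If |k| ≥ 26, then |k| ≥ 24
Contrapositive: If ¬Q, then ¬P
Negate Q: not (|k| ≥ 24)
Negate P: not (|k| ≥ 26)

If not (|k| ≥ 24), then not (|k| ≥ 26).


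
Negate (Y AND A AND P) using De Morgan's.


De Morgan's law: ¬(P ∧ Q ∧ R) ≡ ¬P ∨ ¬Q ∨ ¬R
¬(Y ∧ A ∧ P) = ¬Y ∨ ¬A ∨ ¬P

¬Y ∨ ¬A ∨ ¬P


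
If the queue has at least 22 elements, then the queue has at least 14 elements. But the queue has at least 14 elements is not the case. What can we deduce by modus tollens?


Modus tollens: P → Q, ¬Q ⊢ ¬P
P: the queue has at least 22 elements
Q: the queue has at least 14 elements
We have P → Q and Q is false.
By modus tollens, P must be false.

It is not the case that the queue has at least 22 elements


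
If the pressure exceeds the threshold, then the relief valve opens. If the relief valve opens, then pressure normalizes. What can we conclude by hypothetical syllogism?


Hypothetical syllogism: P → Q, Q → R ⊢ P → R
Premise 1: the pressure exceeds the threshold → the relief valve opens
Premise 2: the relief valve opens → pressure normalizes
Chain the implications: the middle term (the relief valve opens) links the two.
Conclusion: If the pressure exceeds the threshold, then pressure normalizes.

If the pressure exceeds the threshold, then pressure normalizes.


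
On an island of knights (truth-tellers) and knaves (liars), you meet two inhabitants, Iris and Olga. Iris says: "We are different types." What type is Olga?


Iris says: "We are different types."
Case 1: Iris is a Knight (truth-teller)
  Statement is true → they ARE different → Olga is a Knave
Case 2: Iris is a Knave (liar)
  Statement is false → they are NOT different → Olga is a Knave
In both cases, Olga is a Knave.

Knave


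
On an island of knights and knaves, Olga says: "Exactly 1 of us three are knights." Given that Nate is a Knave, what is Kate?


Olga claims exactly 1 knights among Olga, Nate, Kate.
Given: Nate is a Knave.

Case 1: Olga is a Knight (tells truth)
  Then exactly 1 of the three are knights.
  Counting Olga, Nate: 1 knight(s) so far. Need 0 more → Kate = Knave.
Case 2: Olga is a Knave (lies)
  Then the count is NOT 1.
  If Kate = Knight, count = 1 = 1 → claim would be true, contradicts lie.
  If Kate = Knave, count = 0 ≠ 1 → lie confirmed ✓

Kate is a Knave.

Knave


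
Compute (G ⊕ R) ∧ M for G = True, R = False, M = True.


G = True, R = False, M = True
Step 1: G ⊕ R = True XOR False = True
Step 2: True ∧ M = True AND True = True
XOR true when exactly one of G,R is true; then AND with M.

True


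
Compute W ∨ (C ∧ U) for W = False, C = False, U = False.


W = False, C = False, U = False
Step 1: C ∧ U = False AND False = False
Step 2: W ∨ False = False OR False = False
AND evaluated first (higher precedence); then OR applied.

False


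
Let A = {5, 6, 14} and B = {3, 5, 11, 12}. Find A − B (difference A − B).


A = {5, 6, 14}
B = {3, 5, 11, 12}
Operation: difference A − B
In A but not B: 6, 14

{6, 14}


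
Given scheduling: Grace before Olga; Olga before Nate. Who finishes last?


Constraints: Grace before Olga; Olga before Nate
The last task can have nothing scheduled after it, so it must never appear on the left of a 'before'.
Tasks appearing before some other task: Grace, Olga.
The only task not in that list is Nate → it is last.

Nate


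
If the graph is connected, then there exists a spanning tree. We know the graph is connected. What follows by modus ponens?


Modus ponens: P → Q, P ⊢ Q
P: the graph is connected
Q: there exists a spanning tree
We have P → Q and P is true.
By modus ponens, Q must be true.

There exists a spanning tree


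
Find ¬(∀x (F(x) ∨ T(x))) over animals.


Original: ∀x (F(x) ∨ T(x))
Rule: ¬∀→∃, ¬∃→∀, negate predicate.
Negation: ∃x (¬F(x) ∧ ¬T(x))

∃x (¬F(x) ∧ ¬T(x))


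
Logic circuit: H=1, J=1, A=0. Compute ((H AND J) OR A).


H AND J = 1&1 = 1
1 OR 0 = 1

1


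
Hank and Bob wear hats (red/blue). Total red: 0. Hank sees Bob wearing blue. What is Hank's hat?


Total red = 0, Bob = blue
Red accounted for: 0
Remaining for Hank: 0
Hank's hat is blue.

blue


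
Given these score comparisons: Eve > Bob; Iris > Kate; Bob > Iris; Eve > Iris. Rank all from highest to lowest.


Constraints: Eve > Bob; Iris > Kate; Bob > Iris; Eve > Iris
Method: at each step, the next-highest is the one remaining person who never appears on the smaller side of a constraint between remaining people.
  Step 1: remaining {Eve, Bob, Kate, Iris}; on the smaller side: {Bob, Kate, Iris} → Eve is next (Eve > Bob; Eve > Iris).
  Step 2: remaining {Bob, Kate, Iris}; on the smaller side: {Kate, Iris} → Bob is next (Bob > Iris).
  Step 3: remaining {Kate, Iris}; on the smaller side: {Kate} → Iris is next (Iris > Kate).
  Step 4: only Kate remains → lowest.
Final ranking (highest to lowest):

Eve > Bob > Iris > Kate


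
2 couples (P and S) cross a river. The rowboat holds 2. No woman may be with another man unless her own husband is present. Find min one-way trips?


Label couples P and S.
1. WP+WS → (far: WP,WS; near: HP,HS)
2. WP ←   (far: WS; near: HP,HS,WP)
3. HP+HS → (far: HP,HS,WS; near: WP)
4. HP ←   (far: HS,WS; near: HP,WP)  — HP returns, since WP is alone on near bank
5. HP+WP → (far: all four; near: empty)
Every state respects the constraint.
Minimum trips = 5

5


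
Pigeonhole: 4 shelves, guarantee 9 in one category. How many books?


Pigeonhole: to guarantee k in one of n categories, need (k-1)×n + 1.
k = 9, n = 4
Minimum = (9-1) × 4 + 1 = 8 × 4 + 1

33


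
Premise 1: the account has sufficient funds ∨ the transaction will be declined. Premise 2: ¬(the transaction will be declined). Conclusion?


Disjunctive syllogism: P ∨ Q, ¬P ⊢ Q
Disjunction: the account has sufficient funds ∨ the transaction will be declined
We know it is not the case that the transaction will be declined.
By disjunctive syllogism, the other disjunct must be true.

The account has sufficient funds


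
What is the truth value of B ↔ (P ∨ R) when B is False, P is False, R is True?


B = False, P = False, R = True
Step 1: P ∨ R = False OR True = True
Step 2: B ↔ (True): true when both sides have same truth value.
Result: False ↔ True = False

False


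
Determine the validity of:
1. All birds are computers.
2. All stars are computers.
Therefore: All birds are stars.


Premise 1: All birds are computers.
Premise 2: All stars are computers.
Conclusion: All birds are stars.
Fallacy: undistributed middle. computers is predicate in both.
Counterexample: birds and stars could be disjoint subsets of computers.

Invalid


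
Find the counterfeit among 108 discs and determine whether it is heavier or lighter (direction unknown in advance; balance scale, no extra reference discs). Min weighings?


Let n = 108. 216 possibilities (n discs × lighter/heavier); each weighing has 3 outcomes.
Bound for k weighings: say the first weighing puts j discs on each pan. If it tips, the 2j weighed discs remain suspects (each with a known direction) and k-1 weighings give 3^(k-1) outcomes; 3^(k-1) is odd, so 2j ≤ 3^(k-1) - 1. If it balances, the n - 2j unweighed discs remain with direction unknown: 2(n - 2j) ≤ 3^(k-1) - 1 by the same parity argument. Adding, n ≤ (3^(k-1) - 1) + (3^(k-1) - 1)/2 = (3^k - 3)/2, and the classical three-group strategy achieves this (3 discs in 2 weighings, 12 in 3, 39 in 4, 120 in 5).
So we need the smallest k with (3^k - 3)/2 ≥ 108.
k = 4: (3^4 - 3)/2 = 39 < 108 ✗
k = 5: (3^5 - 3)/2 = 120 ≥ 108 ✓

5


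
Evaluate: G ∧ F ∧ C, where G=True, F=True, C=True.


G = True, F = True, C = True
Expression: G ∧ F ∧ C
Step 1: G ∧ F = True AND True = True
Step 2: (True) ∧ C = True AND True = True

True


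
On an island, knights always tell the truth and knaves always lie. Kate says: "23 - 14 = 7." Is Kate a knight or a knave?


Statement: "23 - 14 = 7."
Actual: 23 - 14 = 9
Claimed: 7
Statement is FALSE → Kate lies → Knave

Knave


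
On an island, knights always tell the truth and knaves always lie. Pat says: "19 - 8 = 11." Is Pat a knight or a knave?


Statement: "19 - 8 = 11."
Actual: 19 - 8 = 11
Claimed: 11
Statement is TRUE → Pat tells the truth → Knight

Knight


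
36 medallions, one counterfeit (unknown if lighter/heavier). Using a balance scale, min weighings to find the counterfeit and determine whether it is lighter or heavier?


Let n = 36. 72 possibilities (n medallions × lighter/heavier); each weighing has 3 outcomes.
Bound for k weighings: say the first weighing puts j medallions on each pan. If it tips, the 2j weighed medallions remain suspects (each with a known direction) and k-1 weighings give 3^(k-1) outcomes; 3^(k-1) is odd, so 2j ≤ 3^(k-1) - 1. If it balances, the n - 2j unweighed medallions remain with direction unknown: 2(n - 2j) ≤ 3^(k-1) - 1 by the same parity argument. Adding, n ≤ (3^(k-1) - 1) + (3^(k-1) - 1)/2 = (3^k - 3)/2, and the classical three-group strategy achieves this (3 medallions in 2 weighings, 12 in 3, 39 in 4, 120 in 5).
So we need the smallest k with (3^k - 3)/2 ≥ 36.
k = 3: (3^3 - 3)/2 = 12 < 36 ✗
k = 4: (3^4 - 3)/2 = 39 ≥ 36 ✓

4


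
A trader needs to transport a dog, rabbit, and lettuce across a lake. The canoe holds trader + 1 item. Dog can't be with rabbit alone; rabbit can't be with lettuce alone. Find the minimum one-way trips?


1. trader+rabbit → 2. trader ← 3. trader+dog → 4. trader+rabbit ← 5. trader+lettuce → 6. trader ← 7. trader+rabbit →
Minimum trips = 7

7


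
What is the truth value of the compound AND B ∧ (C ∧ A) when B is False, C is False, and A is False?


B = False, C = False, A = False
Step 1: C ∧ A = False AND False = False
Step 2: B ∧ False = False AND False = False
AND is true only when ALL operands are true.

False


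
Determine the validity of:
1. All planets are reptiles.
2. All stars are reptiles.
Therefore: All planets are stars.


Premise 1: All planets are reptiles.
Premise 2: All stars are reptiles.
Conclusion: All planets are stars.
Fallacy: undistributed middle. reptiles is predicate in both.
Counterexample: planets and stars could be disjoint subsets of reptiles.

Invalid


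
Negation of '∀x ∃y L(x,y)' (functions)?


Original: ∀x ∃y L(x,y)
Rule: ¬∀→∃, ¬∃→∀, negate predicate.
Negation: ∃x ∀y ¬L(x,y)

∃x ∀y ¬L(x,y)


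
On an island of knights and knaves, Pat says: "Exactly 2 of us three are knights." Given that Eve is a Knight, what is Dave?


Pat claims exactly 2 knights among Pat, Eve, Dave.
Given: Eve is a Knight.

Case 1: Pat is a Knight (tells truth)
  Then exactly 2 of the three are knights.
  Counting Pat, Eve: 2 knight(s) so far. Need 0 more → Dave = Knave.
Case 2: Pat is a Knave (lies)
  Then the count is NOT 2.
  If Dave = Knight, count = 2 = 2 → claim would be true, contradicts lie.
  If Dave = Knave, count = 1 ≠ 2 → lie confirmed ✓

Dave is a Knave.

Knave


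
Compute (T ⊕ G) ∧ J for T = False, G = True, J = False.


T = False, G = True, J = False
Step 1: T ⊕ G = False XOR True = True
Step 2: True ∧ J = True AND False = False
XOR true when exactly one of T,G is true; then AND with J.

False


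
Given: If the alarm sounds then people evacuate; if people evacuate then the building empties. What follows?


Hypothetical syllogism: P → Q, Q → R ⊢ P → R
Premise 1: the alarm sounds → people evacuate
Premise 2: people evacuate → the building empties
Chain the implications: the middle term (people evacuate) links the two.
Conclusion: If the alarm sounds, then the building empties.

If the alarm sounds, then the building empties.


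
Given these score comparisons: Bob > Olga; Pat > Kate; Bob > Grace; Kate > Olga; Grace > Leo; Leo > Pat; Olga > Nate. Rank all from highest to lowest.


Constraints: Bob > Olga; Pat > Kate; Bob > Grace; Kate > Olga; Grace > Leo; Leo > Pat; Olga > Nate
Method: at each step, the next-highest is the one remaining person who never appears on the smaller side of a constraint between remaining people.
  Step 1: remaining {Leo, Bob, Kate, Grace, Pat, Olga, Nate}; on the smaller side: {Leo, Kate, Grace, Pat, Olga, Nate} → Bob is next (Bob > Olga; Bob > Grace).
  Step 2: remaining {Leo, Kate, Grace, Pat, Olga, Nate}; on the smaller side: {Leo, Kate, Pat, Olga, Nate} → Grace is next (Grace > Leo).
  Step 3: remaining {Leo, Kate, Pat, Olga, Nate}; on the smaller side: {Kate, Pat, Olga, Nate} → Leo is next (Leo > Pat).
  Step 4: remaining {Kate, Pat, Olga, Nate}; on the smaller side: {Kate, Olga, Nate} → Pat is next (Pat > Kate).
  Step 5: remaining {Kate, Olga, Nate}; on the smaller side: {Olga, Nate} → Kate is next (Kate > Olga).
  Step 6: remaining {Olga, Nate}; on the smaller side: {Nate} → Olga is next (Olga > Nate).
  Step 7: only Nate remains → lowest.
Final ranking (highest to lowest):

Bob > Grace > Leo > Pat > Kate > Olga > Nate


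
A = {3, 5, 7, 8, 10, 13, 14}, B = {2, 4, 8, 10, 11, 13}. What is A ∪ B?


A = {3, 5, 7, 8, 10, 13, 14}
B = {2, 4, 8, 10, 11, 13}
Operation: union
All elements combined: 2, 3, 4, 5, 7, 8, 10, 11, 13, 14

{2, 3, 4, 5, 7, 8, 10, 11, 13, 14}


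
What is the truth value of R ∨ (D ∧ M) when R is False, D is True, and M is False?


R = False, D = True, M = False
Step 1: D ∧ M = True AND False = False
Step 2: R ∨ False = False OR False = False
AND evaluated first (higher precedence); then OR applied.

False


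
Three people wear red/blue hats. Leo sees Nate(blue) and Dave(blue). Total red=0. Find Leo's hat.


Total red = 0, seen red = 0
Own red = 0 - 0 = 0
Leo's hat is blue.

blue


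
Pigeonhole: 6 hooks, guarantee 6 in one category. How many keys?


Pigeonhole: to guarantee k in one of n categories, need (k-1)×n + 1.
k = 6, n = 6
Minimum = (6-1) × 6 + 1 = 5 × 6 + 1

31


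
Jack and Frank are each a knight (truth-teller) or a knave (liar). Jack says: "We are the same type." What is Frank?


Jack says: "We are the same type."
Case 1: Jack is a Knight (truth-teller)
  Statement is true → they ARE the same → Frank is also a Knight
Case 2: Jack is a Knave (liar)
  Statement is false → they are NOT the same → Frank is a Knight
In both cases, Frank is a Knight.

Knight


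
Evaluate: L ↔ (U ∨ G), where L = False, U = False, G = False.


L = False, U = False, G = False
Step 1: U ∨ G = False OR False = False
Step 2: L ↔ (False): true when both sides have same truth value.
Result: False ↔ False = True

True


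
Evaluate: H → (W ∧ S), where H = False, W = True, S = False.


H = False, W = True, S = False
Step 1: W ∧ S = True AND False = False
Step 2: H → (False): false only when H=True and consequent=False.
Result: True

True


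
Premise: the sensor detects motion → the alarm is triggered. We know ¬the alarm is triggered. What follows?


Modus tollens: P → Q, ¬Q ⊢ ¬P
P: the sensor detects motion
Q: the alarm is triggered
We have P → Q and Q is false.
By modus tollens, P must be false.

It is not the case that the sensor detects motion


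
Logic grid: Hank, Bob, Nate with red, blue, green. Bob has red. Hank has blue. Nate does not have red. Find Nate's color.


From clues:
  Hank → blue
  Bob → red
By elimination, Nate gets the remaining.

green


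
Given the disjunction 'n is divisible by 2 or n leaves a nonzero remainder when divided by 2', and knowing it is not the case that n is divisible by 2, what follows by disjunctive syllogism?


Disjunctive syllogism: P ∨ Q, ¬P ⊢ Q
Disjunction: n is divisible by 2 ∨ n leaves a nonzero remainder when divided by 2
We know it is not the case that n is divisible by 2.
By disjunctive syllogism, the other disjunct must be true.

n leaves a nonzero remainder when divided by 2


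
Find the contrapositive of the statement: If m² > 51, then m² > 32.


Original: If m² > 51, then m² > 32
Contrapositive: If ¬Q, then ¬P
Negate Q: not (m² > 32)
Negate P: not (m² > 51)

If not (m² > 32), then not (m² > 51).


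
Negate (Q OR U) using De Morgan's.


De Morgan's law: ¬(P ∨ Q) ≡ ¬P ∧ ¬Q
¬(Q ∨ U) = ¬Q ∧ ¬U

¬Q ∧ ¬U


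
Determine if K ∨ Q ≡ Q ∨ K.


Expression 1: K ∨ Q
Expression 2: Q ∨ K
Truth table (K Q | Expr1 Expr2):
  T T |   T     T
  T F |   T     T
  F T |   T     T
  F F |   F     F
All 4 rows agree, so the expressions are logically equivalent.

Yes


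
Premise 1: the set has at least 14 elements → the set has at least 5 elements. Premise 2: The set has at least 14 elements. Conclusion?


Modus ponens: P → Q, P ⊢ Q
P: the set has at least 14 elements
Q: the set has at least 5 elements
We have P → Q and P is true.
By modus ponens, Q must be true.

The set has at least 5 elements


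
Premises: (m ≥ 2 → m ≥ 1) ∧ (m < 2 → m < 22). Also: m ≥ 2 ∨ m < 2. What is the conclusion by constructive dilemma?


Constructive dilemma: (P → Q) ∧ (R → S), P ∨ R ⊢ Q ∨ S
Premise 1: m ≥ 2 → m ≥ 1
Premise 2: m < 2 → m < 22
Premise 3: m ≥ 2 ∨ m < 2
Case 1: Assuming m ≥ 2, then by Premise 1, m ≥ 1.
Case 2: Assuming m < 2, then by Premise 2, m < 22.
Since one of m ≥ 2 or m < 2 must hold, we get m ≥ 1 or m < 22.

m ≥ 1 or m < 22.


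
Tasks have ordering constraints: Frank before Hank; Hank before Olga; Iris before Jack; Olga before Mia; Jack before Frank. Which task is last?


Constraints: Frank before Hank; Hank before Olga; Iris before Jack; Olga before Mia; Jack before Frank
The last task can have nothing scheduled after it, so it must never appear on the left of a 'before'.
Tasks appearing before some other task: Frank, Hank, Iris, Olga, Jack.
The only task not in that list is Mia → it is last.

Mia


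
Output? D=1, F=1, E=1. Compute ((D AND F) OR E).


D AND F = 1&1 = 1
1 OR 1 = 1

1


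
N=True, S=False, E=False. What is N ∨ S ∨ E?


N = True, S = False, E = False
Expression: N ∨ S ∨ E
Step 1: N ∨ S = True OR False = True
Step 2: (True) ∨ E = True OR False = True

True


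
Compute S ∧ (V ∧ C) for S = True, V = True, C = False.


S = True, V = True, C = False
Step 1: V ∧ C = True AND False = False
Step 2: S ∧ False = True AND False = False
AND is true only when ALL operands are true.

False


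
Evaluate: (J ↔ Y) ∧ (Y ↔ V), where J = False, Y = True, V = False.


J = False, Y = True, V = False
Step 1: J ↔ Y is true when J and Y have the same value. Result: False
Step 2: Y ↔ V is true when Y and V have the same value. Result: False
Step 3: False ∧ False = False

False


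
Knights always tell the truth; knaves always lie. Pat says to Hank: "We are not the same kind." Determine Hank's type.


Pat says: "We are not the same kind."
Case 1: Pat is a Knight (truth-teller)
  Statement is true → they ARE different → Hank is a Knave
Case 2: Pat is a Knave (liar)
  Statement is false → they are NOT different → Hank is a Knave
In both cases, Hank is a Knave.

Knave


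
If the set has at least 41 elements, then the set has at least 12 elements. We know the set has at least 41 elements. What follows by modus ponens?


Modus ponens: P → Q, P ⊢ Q
P: the set has at least 41 elements
Q: the set has at least 12 elements
We have P → Q and P is true.
By modus ponens, Q must be true.

The set has at least 12 elements


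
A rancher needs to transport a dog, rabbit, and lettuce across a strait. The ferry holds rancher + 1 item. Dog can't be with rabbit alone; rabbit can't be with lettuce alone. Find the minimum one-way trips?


1. rancher+rabbit → 2. rancher ← 3. rancher+dog → 4. rancher+rabbit ← 5. rancher+lettuce → 6. rancher ← 7. rancher+rabbit →
Minimum trips = 7

7
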